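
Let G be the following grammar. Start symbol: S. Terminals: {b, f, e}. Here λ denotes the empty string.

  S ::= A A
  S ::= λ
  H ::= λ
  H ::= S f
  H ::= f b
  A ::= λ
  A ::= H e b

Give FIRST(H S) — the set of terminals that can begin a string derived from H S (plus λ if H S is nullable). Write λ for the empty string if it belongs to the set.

FIRST(S) = {λ, e, f}  (via A A)
FIRST(H) = {λ, e, f}  (via S f)
FIRST(A) = {λ, e, f}  (via H e b)
FIRST(H S): take FIRST of each symbol in turn, carrying on past any symbol whose FIRST contains λ; result {λ, e, f}.

{λ, e, f}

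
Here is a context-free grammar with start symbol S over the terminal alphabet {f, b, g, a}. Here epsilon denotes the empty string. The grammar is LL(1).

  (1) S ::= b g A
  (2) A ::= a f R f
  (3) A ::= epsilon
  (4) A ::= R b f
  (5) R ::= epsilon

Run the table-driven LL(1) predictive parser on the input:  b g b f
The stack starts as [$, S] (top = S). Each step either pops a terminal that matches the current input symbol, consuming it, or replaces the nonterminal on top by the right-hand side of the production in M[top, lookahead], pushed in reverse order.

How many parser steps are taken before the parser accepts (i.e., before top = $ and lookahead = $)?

     Stack    Input      Action
  1  $ S      b g b f $  expand S ::= b g A
  2  $ A g b  b g b f $  match b
  3  $ A g    g b f $    match g
  4  $ A      b f $      expand A ::= R b f
  5  $ f b R  b f $      expand R ::= epsilon
  6  $ f b    b f $      match b
  7  $ f      f $        match f
Accept reached after 7 steps.

7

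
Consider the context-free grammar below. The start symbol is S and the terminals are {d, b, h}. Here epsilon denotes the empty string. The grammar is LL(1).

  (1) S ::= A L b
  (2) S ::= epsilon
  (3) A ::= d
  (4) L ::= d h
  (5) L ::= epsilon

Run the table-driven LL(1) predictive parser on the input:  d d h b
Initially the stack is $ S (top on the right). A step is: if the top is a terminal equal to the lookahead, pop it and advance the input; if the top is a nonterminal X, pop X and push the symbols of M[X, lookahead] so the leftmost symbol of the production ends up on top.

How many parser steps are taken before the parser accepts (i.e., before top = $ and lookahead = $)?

7

     Stack    Input      Action
  1  $ S      d d h b $  expand S ::= A L b
  2  $ b L A  d d h b $  expand A ::= d
  3  $ b L d  d d h b $  match d
  4  $ b L    d h b $    expand L ::= d h
  5  $ b h d  d h b $    match d
  6  $ b h    h b $      match h
  7  $ b      b $        match b
Accept reached after 7 steps.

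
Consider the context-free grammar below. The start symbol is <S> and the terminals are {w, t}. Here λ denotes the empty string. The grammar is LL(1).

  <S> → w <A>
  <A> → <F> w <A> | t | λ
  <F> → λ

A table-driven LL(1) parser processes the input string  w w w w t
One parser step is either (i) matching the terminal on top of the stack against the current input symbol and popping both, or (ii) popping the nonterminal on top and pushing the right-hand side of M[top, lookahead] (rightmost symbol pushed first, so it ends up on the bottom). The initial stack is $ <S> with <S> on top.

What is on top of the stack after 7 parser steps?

step 1: stack=$ <S>  input=w w w w t $  — expand <S> → w <A>
step 2: stack=$ <A> w  input=w w w w t $  — match w
step 3: stack=$ <A>  input=w w w t $  — expand <A> → <F> w <A>
step 4: stack=$ <A> w <F>  input=w w w t $  — expand <F> → λ
step 5: stack=$ <A> w  input=w w w t $  — match w
step 6: stack=$ <A>  input=w w t $  — expand <A> → <F> w <A>
step 7: stack=$ <A> w <F>  input=w w t $  — expand <F> → λ
Stack after step 7: $ <A> w (top = w).

w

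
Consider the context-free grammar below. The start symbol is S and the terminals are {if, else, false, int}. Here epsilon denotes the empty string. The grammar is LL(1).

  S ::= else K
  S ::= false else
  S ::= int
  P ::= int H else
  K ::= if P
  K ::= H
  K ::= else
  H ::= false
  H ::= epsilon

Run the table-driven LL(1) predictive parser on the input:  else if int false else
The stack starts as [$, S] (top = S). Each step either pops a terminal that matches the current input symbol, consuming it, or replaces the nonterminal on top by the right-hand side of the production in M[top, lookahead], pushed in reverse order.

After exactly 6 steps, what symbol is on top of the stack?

     Stack         Input                     Action
  1  $ S           else if int false else $  expand S ::= else K
  2  $ K else      else if int false else $  match else
  3  $ K           if int false else $       expand K ::= if P
  4  $ P if        if int false else $       match if
  5  $ P           int false else $          expand P ::= int H else
  6  $ else H int  int false else $          match int
Stack after step 6: $ else H (top = H).

H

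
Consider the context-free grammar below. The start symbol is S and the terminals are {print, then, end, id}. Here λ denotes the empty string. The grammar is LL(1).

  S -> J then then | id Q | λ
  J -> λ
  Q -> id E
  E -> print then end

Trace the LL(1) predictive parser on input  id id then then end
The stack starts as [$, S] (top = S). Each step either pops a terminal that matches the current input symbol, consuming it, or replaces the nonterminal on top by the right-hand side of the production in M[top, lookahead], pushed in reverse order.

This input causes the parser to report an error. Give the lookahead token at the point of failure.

step 1: stack=$ S  input=id id then then end $  — expand S -> id Q
step 2: stack=$ Q id  input=id id then then end $  — match id
step 3: stack=$ Q  input=id then then end $  — expand Q -> id E
step 4: stack=$ E id  input=id then then end $  — match id
step 5: stack=$ E  input=then then end $  — error: M[E, then] is empty

then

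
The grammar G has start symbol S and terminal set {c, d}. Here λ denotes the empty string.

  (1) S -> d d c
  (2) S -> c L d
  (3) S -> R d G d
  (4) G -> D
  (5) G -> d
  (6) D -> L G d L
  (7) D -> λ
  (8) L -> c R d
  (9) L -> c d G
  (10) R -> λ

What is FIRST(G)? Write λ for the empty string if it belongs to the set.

{λ, c, d}

FIRST(L) = {c}
FIRST(R) = {λ}
FIRST(S) = {c, d}  (via R d G d)
FIRST(D) = {λ, c}  (via L G d L)
FIRST(G) = {λ, c, d}  (via D)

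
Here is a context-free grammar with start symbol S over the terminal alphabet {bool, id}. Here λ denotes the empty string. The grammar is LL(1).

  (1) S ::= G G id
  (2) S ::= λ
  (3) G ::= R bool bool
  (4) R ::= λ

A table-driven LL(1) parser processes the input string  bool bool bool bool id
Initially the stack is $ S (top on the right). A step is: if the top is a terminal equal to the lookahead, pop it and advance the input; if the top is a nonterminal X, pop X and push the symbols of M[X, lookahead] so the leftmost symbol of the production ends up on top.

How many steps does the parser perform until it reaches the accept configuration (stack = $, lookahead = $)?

10

      Stack               Input                     Action
   1  $ S                 bool bool bool bool id $  expand S ::= G G id
   2  $ id G G            bool bool bool bool id $  expand G ::= R bool bool
   3  $ id G bool bool R  bool bool bool bool id $  expand R ::= λ
   4  $ id G bool bool    bool bool bool bool id $  match bool
   5  $ id G bool         bool bool bool id $       match bool
   6  $ id G              bool bool id $            expand G ::= R bool bool
   7  $ id bool bool R    bool bool id $            expand R ::= λ
   8  $ id bool bool      bool bool id $            match bool
   9  $ id bool           bool id $                 match bool
  10  $ id                id $                      match id
Accept reached after 10 steps.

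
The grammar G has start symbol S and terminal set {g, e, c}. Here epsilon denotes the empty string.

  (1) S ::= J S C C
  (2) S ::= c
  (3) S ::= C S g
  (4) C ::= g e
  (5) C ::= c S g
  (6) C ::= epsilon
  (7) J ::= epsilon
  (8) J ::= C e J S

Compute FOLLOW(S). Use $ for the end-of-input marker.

FIRST(C): from C::=g e we get {g}; from C::=c S g we get {c}; from C::=epsilon we get {epsilon}. So FIRST(C) = {epsilon, c, g}.
FIRST(J): from J::=epsilon we get {epsilon}; from J::=C e J S we get {c, e, g}. So FIRST(J) = {epsilon, c, e, g}.
FIRST(S): from S::=J S C C we get {c, e, g}; from S::=c we get {c}; from S::=C S g we get {c, e, g}. So FIRST(S) = {c, e, g}.
FOLLOW(S) includes $ since S is the start symbol.
FOLLOW(J): in S::=J S C C, J is followed by S C C with FIRST {c, e, g}; in J::=C e J S, J is followed by S with FIRST {c, e, g}. Thus FOLLOW(J) = {c, e, g}.
FOLLOW(S): in S::=J S C C, S is followed by C C with FIRST {epsilon, c, g}; in S::=J S C C, the suffix after S is nullable (adds nothing new); in S::=C S g, S is followed by g with FIRST {g}; in C::=c S g, S is followed by g with FIRST {g}; in J::=C e J S, the suffix after S is empty, so FOLLOW(S) ⊇ FOLLOW(J) = {c, e, g}. Thus FOLLOW(S) = {$, c, e, g}.
FOLLOW(C): in S::=J S C C (occurrence 1), C is followed by C with FIRST {epsilon, c, g}; in S::=J S C C (occurrence 1), the suffix after C is nullable, so FOLLOW(C) ⊇ FOLLOW(S) = {$, c, e, g}; in S::=J S C C (occurrence 2), the suffix after C is empty, so FOLLOW(C) ⊇ FOLLOW(S) = {$, c, e, g}; in S::=C S g, C is followed by S g with FIRST {c, e, g}; in J::=C e J S, C is followed by e J S with FIRST {e}. Thus FOLLOW(C) = {$, c, e, g}.

{$, c, e, g}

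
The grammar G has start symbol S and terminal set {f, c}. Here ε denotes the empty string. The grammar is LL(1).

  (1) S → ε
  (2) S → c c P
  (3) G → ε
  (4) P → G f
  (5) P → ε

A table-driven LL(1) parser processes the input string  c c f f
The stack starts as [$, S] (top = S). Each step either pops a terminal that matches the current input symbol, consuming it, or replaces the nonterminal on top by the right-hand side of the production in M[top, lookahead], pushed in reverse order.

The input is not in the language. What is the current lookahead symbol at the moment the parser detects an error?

f

     Stack    Input      Action
  1  $ S      c c f f $  expand S → c c P
  2  $ P c c  c c f f $  match c
  3  $ P c    c f f $    match c
  4  $ P      f f $      expand P → G f
  5  $ f G    f f $      expand G → ε
  6  $ f      f f $      match f
  7  $        f $        error: stack empty but input remains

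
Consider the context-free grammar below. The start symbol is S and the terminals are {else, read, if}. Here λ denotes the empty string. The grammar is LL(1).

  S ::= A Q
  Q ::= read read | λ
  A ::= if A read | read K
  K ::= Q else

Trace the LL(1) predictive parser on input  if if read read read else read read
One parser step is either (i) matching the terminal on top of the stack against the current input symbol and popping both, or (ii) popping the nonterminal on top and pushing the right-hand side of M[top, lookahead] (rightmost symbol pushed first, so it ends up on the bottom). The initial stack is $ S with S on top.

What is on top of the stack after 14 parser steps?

Q

step 1: stack=$ S  input=if if read read read else read read $  — expand S ::= A Q
step 2: stack=$ Q A  input=if if read read read else read read $  — expand A ::= if A read
step 3: stack=$ Q read A if  input=if if read read read else read read $  — match if
step 4: stack=$ Q read A  input=if read read read else read read $  — expand A ::= if A read
step 5: stack=$ Q read read A if  input=if read read read else read read $  — match if
step 6: stack=$ Q read read A  input=read read read else read read $  — expand A ::= read K
step 7: stack=$ Q read read K read  input=read read read else read read $  — match read
step 8: stack=$ Q read read K  input=read read else read read $  — expand K ::= Q else
step 9: stack=$ Q read read else Q  input=read read else read read $  — expand Q ::= read read
step 10: stack=$ Q read read else read read  input=read read else read read $  — match read
step 11: stack=$ Q read read else read  input=read else read read $  — match read
step 12: stack=$ Q read read else  input=else read read $  — match else
step 13: stack=$ Q read read  input=read read $  — match read
step 14: stack=$ Q read  input=read $  — match read
Stack after step 14: $ Q (top = Q).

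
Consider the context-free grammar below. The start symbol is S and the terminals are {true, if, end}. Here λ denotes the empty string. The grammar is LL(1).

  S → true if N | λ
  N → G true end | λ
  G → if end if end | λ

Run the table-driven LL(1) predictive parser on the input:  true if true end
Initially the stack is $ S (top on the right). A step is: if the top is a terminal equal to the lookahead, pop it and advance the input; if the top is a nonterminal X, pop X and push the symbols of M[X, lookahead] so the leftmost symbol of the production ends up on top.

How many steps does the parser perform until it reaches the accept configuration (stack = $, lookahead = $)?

7

     Stack         Input               Action
  1  $ S           true if true end $  expand S → true if N
  2  $ N if true   true if true end $  match true
  3  $ N if        if true end $       match if
  4  $ N           true end $          expand N → G true end
  5  $ end true G  true end $          expand G → λ
  6  $ end true    true end $          match true
  7  $ end         end $               match end
Accept reached after 7 steps.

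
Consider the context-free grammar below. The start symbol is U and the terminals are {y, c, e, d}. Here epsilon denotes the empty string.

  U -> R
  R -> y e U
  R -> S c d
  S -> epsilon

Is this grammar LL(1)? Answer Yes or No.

FIRST(U) = {c, y}
FIRST(R) = {c, y}
FIRST(S) = {epsilon}
FOLLOW(U) = {$}
FOLLOW(R) = {$}
FOLLOW(S) = {c}
Each cell of M receives at most one production.

Yes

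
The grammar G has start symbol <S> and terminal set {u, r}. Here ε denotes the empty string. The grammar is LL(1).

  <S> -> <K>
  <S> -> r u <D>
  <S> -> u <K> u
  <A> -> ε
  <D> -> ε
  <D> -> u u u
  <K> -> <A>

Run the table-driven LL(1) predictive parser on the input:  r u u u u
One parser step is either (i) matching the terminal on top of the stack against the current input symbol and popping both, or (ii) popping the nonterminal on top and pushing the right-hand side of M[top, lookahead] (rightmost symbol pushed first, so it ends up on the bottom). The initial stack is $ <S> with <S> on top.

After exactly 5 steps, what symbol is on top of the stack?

u

step 1: stack=$ <S>  input=r u u u u $  — expand <S> -> r u <D>
step 2: stack=$ <D> u r  input=r u u u u $  — match r
step 3: stack=$ <D> u  input=u u u u $  — match u
step 4: stack=$ <D>  input=u u u $  — expand <D> -> u u u
step 5: stack=$ u u u  input=u u u $  — match u
Stack after step 5: $ u u (top = u).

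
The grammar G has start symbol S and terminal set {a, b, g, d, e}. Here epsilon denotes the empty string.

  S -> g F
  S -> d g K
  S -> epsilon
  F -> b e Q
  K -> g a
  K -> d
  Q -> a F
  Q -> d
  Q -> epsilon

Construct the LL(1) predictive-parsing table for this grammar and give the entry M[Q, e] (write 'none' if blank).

none

FIRST(S): from S->g F we get {g}; from S->d g K we get {d}; from S->epsilon we get {epsilon}. So FIRST(S) = {epsilon, d, g}.
FIRST(F): from F->b e Q we get {b}. So FIRST(F) = {b}.
FIRST(K): from K->g a we get {g}; from K->d we get {d}. So FIRST(K) = {d, g}.
FIRST(Q): from Q->a F we get {a}; from Q->d we get {d}; from Q->epsilon we get {epsilon}. So FIRST(Q) = {epsilon, a, d}.
FOLLOW(S) includes $ since S is the start symbol.
FOLLOW(F): in S->g F, the suffix after F is empty, so FOLLOW(F) ⊇ FOLLOW(S) = {$}; in Q->a F, the suffix after F is empty, so FOLLOW(F) ⊇ FOLLOW(Q) = {$}. Thus FOLLOW(F) = {$}.
FOLLOW(Q): in F->b e Q, the suffix after Q is empty, so FOLLOW(Q) ⊇ FOLLOW(F) = {$}. Thus FOLLOW(Q) = {$}.
For Q -> a F: FIRST(a F) = {a}, so it goes in M[Q, t] for t ∈ {a}.
For Q -> d: FIRST(d) = {d}, so it goes in M[Q, t] for t ∈ {d}.
For Q -> epsilon: FIRST(epsilon) = {epsilon}, so it goes in M[Q, t] for t ∈ {}; since epsilon ∈ FIRST, also for every t ∈ FOLLOW(Q) = {$}.
None of these place a production in M[Q, e].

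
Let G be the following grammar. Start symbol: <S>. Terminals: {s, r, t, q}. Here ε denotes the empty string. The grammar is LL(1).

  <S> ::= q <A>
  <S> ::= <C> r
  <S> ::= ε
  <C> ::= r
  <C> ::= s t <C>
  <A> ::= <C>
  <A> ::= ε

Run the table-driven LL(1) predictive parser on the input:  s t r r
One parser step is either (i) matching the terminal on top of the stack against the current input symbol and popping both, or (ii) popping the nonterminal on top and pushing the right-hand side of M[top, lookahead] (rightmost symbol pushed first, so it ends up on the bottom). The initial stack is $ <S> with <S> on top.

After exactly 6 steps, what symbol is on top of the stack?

r

     Stack        Input      Action
  1  $ <S>        s t r r $  expand <S> ::= <C> r
  2  $ r <C>      s t r r $  expand <C> ::= s t <C>
  3  $ r <C> t s  s t r r $  match s
  4  $ r <C> t    t r r $    match t
  5  $ r <C>      r r $      expand <C> ::= r
  6  $ r r        r r $      match r
Stack after step 6: $ r (top = r).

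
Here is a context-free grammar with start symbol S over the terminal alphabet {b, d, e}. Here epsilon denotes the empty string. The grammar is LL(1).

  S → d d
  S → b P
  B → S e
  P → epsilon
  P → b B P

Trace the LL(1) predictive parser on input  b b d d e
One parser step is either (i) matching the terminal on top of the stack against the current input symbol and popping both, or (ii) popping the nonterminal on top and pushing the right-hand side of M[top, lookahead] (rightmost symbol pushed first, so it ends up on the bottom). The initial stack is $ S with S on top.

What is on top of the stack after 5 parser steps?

step 1: stack=$ S  input=b b d d e $  — expand S → b P
step 2: stack=$ P b  input=b b d d e $  — match b
step 3: stack=$ P  input=b d d e $  — expand P → b B P
step 4: stack=$ P B b  input=b d d e $  — match b
step 5: stack=$ P B  input=d d e $  — expand B → S e
Stack after step 5: $ P e S (top = S).

S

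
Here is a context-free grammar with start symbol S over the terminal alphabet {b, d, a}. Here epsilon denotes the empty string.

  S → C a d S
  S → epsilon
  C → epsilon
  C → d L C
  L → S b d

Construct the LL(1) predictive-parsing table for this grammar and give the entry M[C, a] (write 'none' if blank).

FIRST(C): from C→epsilon we get {epsilon}; from C→d L C we get {d}. So FIRST(C) = {epsilon, d}.
FIRST(S): from S→C a d S we get {a, d}; from S→epsilon we get {epsilon}. So FIRST(S) = {epsilon, a, d}.
FIRST(L): from L→S b d we get {a, b, d}. So FIRST(L) = {a, b, d}.
FOLLOW(S) includes $ since S is the start symbol.
FOLLOW(C): in S→C a d S, C is followed by a d S with FIRST {a}; in C→d L C, the suffix after C is empty (adds nothing new). Thus FOLLOW(C) = {a}.
For C → epsilon: FIRST(epsilon) = {epsilon}, so it goes in M[C, t] for t ∈ {}; since epsilon ∈ FIRST, also for every t ∈ FOLLOW(C) = {a}.
For C → d L C: FIRST(d L C) = {d}, so it goes in M[C, t] for t ∈ {d}.

C → epsilon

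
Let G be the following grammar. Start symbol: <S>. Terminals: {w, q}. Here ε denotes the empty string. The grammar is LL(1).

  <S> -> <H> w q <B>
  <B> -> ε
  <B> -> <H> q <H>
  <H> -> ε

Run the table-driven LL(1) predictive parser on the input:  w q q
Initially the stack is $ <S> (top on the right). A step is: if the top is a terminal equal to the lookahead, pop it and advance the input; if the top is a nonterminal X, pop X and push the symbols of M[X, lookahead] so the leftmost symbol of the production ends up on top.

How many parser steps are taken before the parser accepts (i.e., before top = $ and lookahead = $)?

     Stack          Input    Action
  1  $ <S>          w q q $  expand <S> -> <H> w q <B>
  2  $ <B> q w <H>  w q q $  expand <H> -> ε
  3  $ <B> q w      w q q $  match w
  4  $ <B> q        q q $    match q
  5  $ <B>          q $      expand <B> -> <H> q <H>
  6  $ <H> q <H>    q $      expand <H> -> ε
  7  $ <H> q        q $      match q
  8  $ <H>          $        expand <H> -> ε
Accept reached after 8 steps.

8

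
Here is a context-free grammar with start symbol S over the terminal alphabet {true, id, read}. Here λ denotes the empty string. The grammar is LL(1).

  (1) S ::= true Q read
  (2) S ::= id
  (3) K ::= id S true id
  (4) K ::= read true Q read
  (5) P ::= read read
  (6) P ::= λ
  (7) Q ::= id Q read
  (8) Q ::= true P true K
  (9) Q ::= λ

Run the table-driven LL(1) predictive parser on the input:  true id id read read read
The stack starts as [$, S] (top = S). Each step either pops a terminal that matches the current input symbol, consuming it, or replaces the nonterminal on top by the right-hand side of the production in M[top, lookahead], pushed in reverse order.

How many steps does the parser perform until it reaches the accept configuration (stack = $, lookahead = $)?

10

      Stack                  Input                        Action
   1  $ S                    true id id read read read $  expand S ::= true Q read
   2  $ read Q true          true id id read read read $  match true
   3  $ read Q               id id read read read $       expand Q ::= id Q read
   4  $ read read Q id       id id read read read $       match id
   5  $ read read Q          id read read read $          expand Q ::= id Q read
   6  $ read read read Q id  id read read read $          match id
   7  $ read read read Q     read read read $             expand Q ::= λ
   8  $ read read read       read read read $             match read
   9  $ read read            read read $                  match read
  10  $ read                 read $                       match read
Accept reached after 10 steps.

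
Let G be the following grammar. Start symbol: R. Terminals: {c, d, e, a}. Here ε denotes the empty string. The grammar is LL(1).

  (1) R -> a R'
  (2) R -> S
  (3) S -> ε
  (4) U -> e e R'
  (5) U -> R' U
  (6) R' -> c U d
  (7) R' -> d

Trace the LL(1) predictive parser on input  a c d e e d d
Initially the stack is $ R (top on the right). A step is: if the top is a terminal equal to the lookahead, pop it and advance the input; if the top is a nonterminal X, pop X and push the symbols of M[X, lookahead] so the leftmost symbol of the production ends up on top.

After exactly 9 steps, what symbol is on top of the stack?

     Stack       Input            Action
  1  $ R         a c d e e d d $  expand R -> a R'
  2  $ R' a      a c d e e d d $  match a
  3  $ R'        c d e e d d $    expand R' -> c U d
  4  $ d U c     c d e e d d $    match c
  5  $ d U       d e e d d $      expand U -> R' U
  6  $ d U R'    d e e d d $      expand R' -> d
  7  $ d U d     d e e d d $      match d
  8  $ d U       e e d d $        expand U -> e e R'
  9  $ d R' e e  e e d d $        match e
Stack after step 9: $ d R' e (top = e).

e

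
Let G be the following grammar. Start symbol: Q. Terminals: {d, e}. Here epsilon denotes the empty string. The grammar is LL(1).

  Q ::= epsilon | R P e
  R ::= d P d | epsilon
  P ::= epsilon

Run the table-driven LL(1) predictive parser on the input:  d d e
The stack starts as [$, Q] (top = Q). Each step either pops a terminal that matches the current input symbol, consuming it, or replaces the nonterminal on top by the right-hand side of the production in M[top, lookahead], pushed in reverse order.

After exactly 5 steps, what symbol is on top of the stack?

     Stack        Input    Action
  1  $ Q          d d e $  expand Q ::= R P e
  2  $ e P R      d d e $  expand R ::= d P d
  3  $ e P d P d  d d e $  match d
  4  $ e P d P    d e $    expand P ::= epsilon
  5  $ e P d      d e $    match d
Stack after step 5: $ e P (top = P).

P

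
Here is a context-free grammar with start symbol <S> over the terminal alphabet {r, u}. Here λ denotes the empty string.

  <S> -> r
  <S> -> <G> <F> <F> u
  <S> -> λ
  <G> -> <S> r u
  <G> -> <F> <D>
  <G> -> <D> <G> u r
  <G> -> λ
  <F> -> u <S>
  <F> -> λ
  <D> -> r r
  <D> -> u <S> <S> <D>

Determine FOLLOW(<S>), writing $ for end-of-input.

FIRST(<F>): from <F>->u <S> we get {u}; from <F>->λ we get {λ}. So FIRST(<F>) = {λ, u}.
FIRST(<D>): from <D>->r r we get {r}; from <D>->u <S> <S> <D> we get {u}. So FIRST(<D>) = {r, u}.
FIRST(<S>): from <S>->r we get {r}; from <S>-><G> <F> <F> u we get {r, u}; from <S>->λ we get {λ}. So FIRST(<S>) = {λ, r, u}.
FIRST(<G>): from <G>-><S> r u we get {r, u}; from <G>-><F> <D> we get {r, u}; from <G>-><D> <G> u r we get {r, u}; from <G>->λ we get {λ}. So FIRST(<G>) = {λ, r, u}.
FOLLOW(<S>) includes $ since <S> is the start symbol.
FOLLOW(<G>): in <S>-><G> <F> <F> u, <G> is followed by <F> <F> u with FIRST {u}; in <G>-><D> <G> u r, <G> is followed by u r with FIRST {u}. Thus FOLLOW(<G>) = {u}.
FOLLOW(<F>): in <S>-><G> <F> <F> u (occurrence 1), <F> is followed by <F> u with FIRST {u}; in <S>-><G> <F> <F> u (occurrence 2), <F> is followed by u with FIRST {u}; in <G>-><F> <D>, <F> is followed by <D> with FIRST {r, u}. Thus FOLLOW(<F>) = {r, u}.
FOLLOW(<S>): in <G>-><S> r u, <S> is followed by r u with FIRST {r}; in <F>->u <S>, the suffix after <S> is empty, so FOLLOW(<S>) ⊇ FOLLOW(<F>) = {r, u}; in <D>->u <S> <S> <D> (occurrence 1), <S> is followed by <S> <D> with FIRST {r, u}; in <D>->u <S> <S> <D> (occurrence 2), <S> is followed by <D> with FIRST {r, u}. Thus FOLLOW(<S>) = {$, r, u}.
FOLLOW(<D>): in <G>-><F> <D>, the suffix after <D> is empty, so FOLLOW(<D>) ⊇ FOLLOW(<G>) = {u}; in <G>-><D> <G> u r, <D> is followed by <G> u r with FIRST {r, u}; in <D>->u <S> <S> <D>, the suffix after <D> is empty (adds nothing new). Thus FOLLOW(<D>) = {r, u}.

{$, r, u}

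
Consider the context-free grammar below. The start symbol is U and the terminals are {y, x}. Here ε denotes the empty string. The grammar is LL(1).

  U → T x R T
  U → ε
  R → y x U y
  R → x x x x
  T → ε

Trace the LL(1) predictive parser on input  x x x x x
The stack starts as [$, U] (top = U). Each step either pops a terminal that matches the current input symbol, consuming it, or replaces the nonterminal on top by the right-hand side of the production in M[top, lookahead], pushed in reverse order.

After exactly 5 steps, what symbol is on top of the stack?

step 1: stack=$ U  input=x x x x x $  — expand U → T x R T
step 2: stack=$ T R x T  input=x x x x x $  — expand T → ε
step 3: stack=$ T R x  input=x x x x x $  — match x
step 4: stack=$ T R  input=x x x x $  — expand R → x x x x
step 5: stack=$ T x x x x  input=x x x x $  — match x
Stack after step 5: $ T x x x (top = x).

x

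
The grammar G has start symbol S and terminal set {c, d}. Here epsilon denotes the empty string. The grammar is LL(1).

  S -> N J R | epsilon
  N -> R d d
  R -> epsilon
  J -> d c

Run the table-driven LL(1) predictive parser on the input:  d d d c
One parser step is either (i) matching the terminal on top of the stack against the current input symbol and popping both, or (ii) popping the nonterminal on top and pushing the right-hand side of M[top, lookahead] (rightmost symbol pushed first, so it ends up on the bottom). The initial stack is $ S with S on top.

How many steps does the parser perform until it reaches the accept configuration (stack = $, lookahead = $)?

9

step 1: stack=$ S  input=d d d c $  — expand S -> N J R
step 2: stack=$ R J N  input=d d d c $  — expand N -> R d d
step 3: stack=$ R J d d R  input=d d d c $  — expand R -> epsilon
step 4: stack=$ R J d d  input=d d d c $  — match d
step 5: stack=$ R J d  input=d d c $  — match d
step 6: stack=$ R J  input=d c $  — expand J -> d c
step 7: stack=$ R c d  input=d c $  — match d
step 8: stack=$ R c  input=c $  — match c
step 9: stack=$ R  input=$  — expand R -> epsilon
Accept reached after 9 steps.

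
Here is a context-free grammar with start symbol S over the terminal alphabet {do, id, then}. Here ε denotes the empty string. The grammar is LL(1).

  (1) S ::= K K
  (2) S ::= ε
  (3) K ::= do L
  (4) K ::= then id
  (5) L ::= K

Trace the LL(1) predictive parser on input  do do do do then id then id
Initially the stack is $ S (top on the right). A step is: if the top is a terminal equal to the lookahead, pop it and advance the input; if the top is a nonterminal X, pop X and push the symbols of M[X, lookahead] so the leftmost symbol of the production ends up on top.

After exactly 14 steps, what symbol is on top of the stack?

step 1: stack=$ S  input=do do do do then id then id $  — expand S ::= K K
step 2: stack=$ K K  input=do do do do then id then id $  — expand K ::= do L
step 3: stack=$ K L do  input=do do do do then id then id $  — match do
step 4: stack=$ K L  input=do do do then id then id $  — expand L ::= K
step 5: stack=$ K K  input=do do do then id then id $  — expand K ::= do L
step 6: stack=$ K L do  input=do do do then id then id $  — match do
step 7: stack=$ K L  input=do do then id then id $  — expand L ::= K
step 8: stack=$ K K  input=do do then id then id $  — expand K ::= do L
step 9: stack=$ K L do  input=do do then id then id $  — match do
step 10: stack=$ K L  input=do then id then id $  — expand L ::= K
step 11: stack=$ K K  input=do then id then id $  — expand K ::= do L
step 12: stack=$ K L do  input=do then id then id $  — match do
step 13: stack=$ K L  input=then id then id $  — expand L ::= K
step 14: stack=$ K K  input=then id then id $  — expand K ::= then id
Stack after step 14: $ K id then (top = then).

then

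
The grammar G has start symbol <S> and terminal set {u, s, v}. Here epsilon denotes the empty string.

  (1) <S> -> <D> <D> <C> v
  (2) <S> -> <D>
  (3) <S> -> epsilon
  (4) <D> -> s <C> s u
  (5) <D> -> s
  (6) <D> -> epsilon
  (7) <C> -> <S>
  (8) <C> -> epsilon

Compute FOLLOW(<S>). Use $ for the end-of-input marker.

FIRST(<D>) = {epsilon, s}
FIRST(<S>) = {epsilon, s, v}  (via <D> <D> <C> v, <D>)
FIRST(<C>) = {epsilon, s, v}  (via <S>)
FOLLOW(<S>) includes $ since <S> is the start symbol.
FOLLOW(<C>): in <S>-><D> <D> <C> v, <C> is followed by v with FIRST {v}; in <D>->s <C> s u, <C> is followed by s u with FIRST {s}. Thus FOLLOW(<C>) = {s, v}.
FOLLOW(<S>): in <C>-><S>, the suffix after <S> is empty, so FOLLOW(<S>) ⊇ FOLLOW(<C>) = {s, v}. Thus FOLLOW(<S>) = {$, s, v}.
FOLLOW(<D>): in <S>-><D> <D> <C> v (occurrence 1), <D> is followed by <D> <C> v with FIRST {s, v}; in <S>-><D> <D> <C> v (occurrence 2), <D> is followed by <C> v with FIRST {s, v}; in <S>-><D>, the suffix after <D> is empty, so FOLLOW(<D>) ⊇ FOLLOW(<S>) = {$, s, v}. Thus FOLLOW(<D>) = {$, s, v}.

{$, s, v}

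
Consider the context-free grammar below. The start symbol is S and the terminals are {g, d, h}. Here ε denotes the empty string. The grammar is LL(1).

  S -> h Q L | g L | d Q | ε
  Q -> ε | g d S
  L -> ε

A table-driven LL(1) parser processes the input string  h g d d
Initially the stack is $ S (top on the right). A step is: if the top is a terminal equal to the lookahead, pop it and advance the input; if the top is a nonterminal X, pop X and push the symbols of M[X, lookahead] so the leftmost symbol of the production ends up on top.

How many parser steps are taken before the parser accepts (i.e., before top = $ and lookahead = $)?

     Stack      Input      Action
  1  $ S        h g d d $  expand S -> h Q L
  2  $ L Q h    h g d d $  match h
  3  $ L Q      g d d $    expand Q -> g d S
  4  $ L S d g  g d d $    match g
  5  $ L S d    d d $      match d
  6  $ L S      d $        expand S -> d Q
  7  $ L Q d    d $        match d
  8  $ L Q      $          expand Q -> ε
  9  $ L        $          expand L -> ε
Accept reached after 9 steps.

9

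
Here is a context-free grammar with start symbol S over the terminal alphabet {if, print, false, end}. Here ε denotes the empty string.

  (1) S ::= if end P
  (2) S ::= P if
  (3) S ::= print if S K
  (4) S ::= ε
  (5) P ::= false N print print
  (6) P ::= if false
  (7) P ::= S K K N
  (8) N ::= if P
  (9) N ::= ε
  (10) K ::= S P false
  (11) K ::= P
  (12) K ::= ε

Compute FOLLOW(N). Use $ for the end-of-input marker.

{$, false, if, print}

FIRST(N): from N::=if P we get {if}; from N::=ε we get {ε}. So FIRST(N) = {ε, if}.
FIRST(S): from S::=if end P we get {if}; from S::=P if we get {false, if, print}; from S::=print if S K we get {print}; from S::=ε we get {ε}. So FIRST(S) = {ε, false, if, print}.
FIRST(P): from P::=false N print print we get {false}; from P::=if false we get {if}; from P::=S K K N we get {ε, false, if, print}. So FIRST(P) = {ε, false, if, print}.
FIRST(K): from K::=S P false we get {false, if, print}; from K::=P we get {ε, false, if, print}; from K::=ε we get {ε}. So FIRST(K) = {ε, false, if, print}.
FOLLOW(S) includes $ since S is the start symbol.
FOLLOW(S): in S::=print if S K, S is followed by K with FIRST {ε, false, if, print}; in S::=print if S K, the suffix after S is nullable (adds nothing new); in P::=S K K N, S is followed by K K N with FIRST {ε, false, if, print}; in P::=S K K N, the suffix after S is nullable, so FOLLOW(S) ⊇ FOLLOW(P) = {$, false, if, print}; in K::=S P false, S is followed by P false with FIRST {false, if, print}. Thus FOLLOW(S) = {$, false, if, print}.
FOLLOW(P): in S::=if end P, the suffix after P is empty, so FOLLOW(P) ⊇ FOLLOW(S) = {$, false, if, print}; in S::=P if, P is followed by if with FIRST {if}; in N::=if P, the suffix after P is empty, so FOLLOW(P) ⊇ FOLLOW(N) = {$, false, if, print}; in K::=S P false, P is followed by false with FIRST {false}; in K::=P, the suffix after P is empty, so FOLLOW(P) ⊇ FOLLOW(K) = {$, false, if, print}. Thus FOLLOW(P) = {$, false, if, print}.
FOLLOW(N): in P::=false N print print, N is followed by print print with FIRST {print}; in P::=S K K N, the suffix after N is empty, so FOLLOW(N) ⊇ FOLLOW(P) = {$, false, if, print}. Thus FOLLOW(N) = {$, false, if, print}.
FOLLOW(K): in S::=print if S K, the suffix after K is empty, so FOLLOW(K) ⊇ FOLLOW(S) = {$, false, if, print}; in P::=S K K N (occurrence 1), K is followed by K N with FIRST {ε, false, if, print}; in P::=S K K N (occurrence 1), the suffix after K is nullable, so FOLLOW(K) ⊇ FOLLOW(P) = {$, false, if, print}; in P::=S K K N (occurrence 2), K is followed by N with FIRST {ε, if}; in P::=S K K N (occurrence 2), the suffix after K is nullable, so FOLLOW(K) ⊇ FOLLOW(P) = {$, false, if, print}. Thus FOLLOW(K) = {$, false, if, print}.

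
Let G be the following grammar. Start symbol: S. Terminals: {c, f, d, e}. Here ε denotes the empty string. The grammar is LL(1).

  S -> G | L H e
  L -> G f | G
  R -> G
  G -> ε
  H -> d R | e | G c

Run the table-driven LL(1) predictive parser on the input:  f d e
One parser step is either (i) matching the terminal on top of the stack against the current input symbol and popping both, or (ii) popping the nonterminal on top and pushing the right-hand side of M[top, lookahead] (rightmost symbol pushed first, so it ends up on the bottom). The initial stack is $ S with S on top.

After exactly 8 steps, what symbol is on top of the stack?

e

     Stack      Input    Action
  1  $ S        f d e $  expand S -> L H e
  2  $ e H L    f d e $  expand L -> G f
  3  $ e H f G  f d e $  expand G -> ε
  4  $ e H f    f d e $  match f
  5  $ e H      d e $    expand H -> d R
  6  $ e R d    d e $    match d
  7  $ e R      e $      expand R -> G
  8  $ e G      e $      expand G -> ε
Stack after step 8: $ e (top = e).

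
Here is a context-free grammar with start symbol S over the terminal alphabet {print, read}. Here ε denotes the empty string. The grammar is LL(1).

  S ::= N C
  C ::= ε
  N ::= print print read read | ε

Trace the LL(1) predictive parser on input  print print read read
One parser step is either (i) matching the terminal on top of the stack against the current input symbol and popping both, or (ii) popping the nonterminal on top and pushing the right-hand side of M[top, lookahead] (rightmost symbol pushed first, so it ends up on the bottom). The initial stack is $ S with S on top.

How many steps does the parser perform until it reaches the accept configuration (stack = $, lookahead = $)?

     Stack                      Input                    Action
  1  $ S                        print print read read $  expand S ::= N C
  2  $ C N                      print print read read $  expand N ::= print print read read
  3  $ C read read print print  print print read read $  match print
  4  $ C read read print        print read read $        match print
  5  $ C read read              read read $              match read
  6  $ C read                   read $                   match read
  7  $ C                        $                        expand C ::= ε
Accept reached after 7 steps.

7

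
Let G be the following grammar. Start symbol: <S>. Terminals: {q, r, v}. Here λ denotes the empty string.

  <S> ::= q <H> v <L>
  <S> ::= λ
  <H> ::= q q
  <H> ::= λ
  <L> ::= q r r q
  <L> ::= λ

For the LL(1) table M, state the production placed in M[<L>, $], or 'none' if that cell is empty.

FIRST(<S>): from <S>::=q <H> v <L> we get {q}; from <S>::=λ we get {λ}. So FIRST(<S>) = {λ, q}.
FIRST(<H>): from <H>::=q q we get {q}; from <H>::=λ we get {λ}. So FIRST(<H>) = {λ, q}.
FIRST(<L>): from <L>::=q r r q we get {q}; from <L>::=λ we get {λ}. So FIRST(<L>) = {λ, q}.
FOLLOW(<S>) includes $ since <S> is the start symbol.
FOLLOW(<S>): <S> appears on no right-hand side. Thus FOLLOW(<S>) = {$}.
FOLLOW(<L>): in <S>::=q <H> v <L>, the suffix after <L> is empty, so FOLLOW(<L>) ⊇ FOLLOW(<S>) = {$}. Thus FOLLOW(<L>) = {$}.
For <L> ::= q r r q: FIRST(q r r q) = {q}, so it goes in M[<L>, t] for t ∈ {q}.
For <L> ::= λ: FIRST(λ) = {λ}, so it goes in M[<L>, t] for t ∈ {}; since λ ∈ FIRST, also for every t ∈ FOLLOW(<L>) = {$}.

<L> ::= λ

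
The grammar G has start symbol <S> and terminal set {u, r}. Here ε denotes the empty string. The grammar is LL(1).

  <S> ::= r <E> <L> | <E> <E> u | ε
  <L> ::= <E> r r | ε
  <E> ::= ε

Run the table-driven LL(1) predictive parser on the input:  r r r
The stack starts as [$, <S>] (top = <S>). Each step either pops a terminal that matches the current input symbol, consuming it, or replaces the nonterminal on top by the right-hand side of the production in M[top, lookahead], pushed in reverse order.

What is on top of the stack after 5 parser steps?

r

step 1: stack=$ <S>  input=r r r $  — expand <S> ::= r <E> <L>
step 2: stack=$ <L> <E> r  input=r r r $  — match r
step 3: stack=$ <L> <E>  input=r r $  — expand <E> ::= ε
step 4: stack=$ <L>  input=r r $  — expand <L> ::= <E> r r
step 5: stack=$ r r <E>  input=r r $  — expand <E> ::= ε
Stack after step 5: $ r r (top = r).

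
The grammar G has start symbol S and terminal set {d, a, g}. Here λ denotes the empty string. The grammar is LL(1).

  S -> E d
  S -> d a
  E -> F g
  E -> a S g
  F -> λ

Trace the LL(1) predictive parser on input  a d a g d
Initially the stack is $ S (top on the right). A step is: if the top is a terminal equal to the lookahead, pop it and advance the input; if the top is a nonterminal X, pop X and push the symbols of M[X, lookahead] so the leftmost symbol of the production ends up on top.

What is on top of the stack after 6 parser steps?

g

     Stack      Input        Action
  1  $ S        a d a g d $  expand S -> E d
  2  $ d E      a d a g d $  expand E -> a S g
  3  $ d g S a  a d a g d $  match a
  4  $ d g S    d a g d $    expand S -> d a
  5  $ d g a d  d a g d $    match d
  6  $ d g a    a g d $      match a
Stack after step 6: $ d g (top = g).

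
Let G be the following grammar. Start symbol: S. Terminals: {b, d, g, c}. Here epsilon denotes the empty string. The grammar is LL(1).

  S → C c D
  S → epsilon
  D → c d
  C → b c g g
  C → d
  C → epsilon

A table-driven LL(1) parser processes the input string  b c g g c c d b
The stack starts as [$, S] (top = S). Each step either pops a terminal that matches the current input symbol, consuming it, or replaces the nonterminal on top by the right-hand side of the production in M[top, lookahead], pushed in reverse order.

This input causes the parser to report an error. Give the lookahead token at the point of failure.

      Stack          Input              Action
   1  $ S            b c g g c c d b $  expand S → C c D
   2  $ D c C        b c g g c c d b $  expand C → b c g g
   3  $ D c g g c b  b c g g c c d b $  match b
   4  $ D c g g c    c g g c c d b $    match c
   5  $ D c g g      g g c c d b $      match g
   6  $ D c g        g c c d b $        match g
   7  $ D c          c c d b $          match c
   8  $ D            c d b $            expand D → c d
   9  $ d c          c d b $            match c
  10  $ d            d b $              match d
  11  $              b $                error: stack empty but input remains

b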